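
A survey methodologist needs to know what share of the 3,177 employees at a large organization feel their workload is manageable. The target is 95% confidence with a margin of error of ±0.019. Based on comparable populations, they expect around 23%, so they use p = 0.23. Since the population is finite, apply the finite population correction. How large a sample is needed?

1184

For 95% confidence, z = 1.960.
Unadjusted: n₀ = 1.960² × 0.23 × 0.77 / 0.019² ≈ 1884.62, so n₀ = 1885.
Finite population correction with N = 3,177: n = n₀ / (1 + (n₀−1)/N) = 1885 / (1 + 1884/3177) = 1885 / 1.5930 ≈ 1183.29.
Rounding up, n = 1184.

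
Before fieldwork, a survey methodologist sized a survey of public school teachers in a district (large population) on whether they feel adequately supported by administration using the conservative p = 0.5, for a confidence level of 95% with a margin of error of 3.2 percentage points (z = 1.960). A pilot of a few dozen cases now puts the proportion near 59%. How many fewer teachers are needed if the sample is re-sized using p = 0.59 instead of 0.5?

Conservative (p = 0.5): n = 1.960² × 0.25 / 0.032² ≈ 937.89 → 938.
Using p = 0.59: p(1−p) = 0.2419, so n = 1.960² × 0.2419 / 0.032² ≈ 907.50 → 908.
Reduction: 938 − 908 = 30.

30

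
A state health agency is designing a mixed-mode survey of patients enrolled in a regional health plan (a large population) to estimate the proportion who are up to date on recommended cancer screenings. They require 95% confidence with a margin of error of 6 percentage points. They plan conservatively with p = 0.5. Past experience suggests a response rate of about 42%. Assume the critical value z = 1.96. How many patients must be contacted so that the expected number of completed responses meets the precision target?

636

Completed interviews needed: n₀ = 1.96² × 0.2500 / 0.060² ≈ 266.78 → 267.
At a 42% response rate, contacts needed = 267 / 0.42 ≈ 635.71 → 636.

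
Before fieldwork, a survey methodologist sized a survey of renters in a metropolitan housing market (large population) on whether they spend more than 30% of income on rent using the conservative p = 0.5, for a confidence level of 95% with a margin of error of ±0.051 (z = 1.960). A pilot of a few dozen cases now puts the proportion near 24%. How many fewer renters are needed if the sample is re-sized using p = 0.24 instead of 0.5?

Conservative (p = 0.5): n = 1.960² × 0.25 / 0.051² ≈ 369.24 → 370.
Using p = 0.24: p(1−p) = 0.1824, so n = 1.960² × 0.1824 / 0.051² ≈ 269.40 → 270.
Reduction: 370 − 270 = 100.

100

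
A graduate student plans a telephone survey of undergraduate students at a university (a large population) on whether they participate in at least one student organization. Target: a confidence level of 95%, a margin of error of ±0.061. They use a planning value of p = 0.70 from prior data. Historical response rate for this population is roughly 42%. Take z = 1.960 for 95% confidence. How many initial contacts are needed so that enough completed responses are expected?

Completed interviews needed: n₀ = 1.960² × 0.2100 / 0.061² ≈ 216.81 → 217.
At a 42% response rate, contacts needed = 217 / 0.42 ≈ 516.67 → 517.

517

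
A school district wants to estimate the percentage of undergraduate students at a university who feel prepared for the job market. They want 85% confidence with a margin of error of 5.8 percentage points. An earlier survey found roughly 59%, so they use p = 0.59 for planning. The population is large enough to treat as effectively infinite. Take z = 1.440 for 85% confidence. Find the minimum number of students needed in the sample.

150

With p = 0.59, p(1−p) = 0.2419.
n = z²·p(1−p)/E² = 1.440² × 0.2419 / 0.058² = 2.0736 × 0.2419 / 0.003364 ≈ 149.11.
Rounding up gives n = 150.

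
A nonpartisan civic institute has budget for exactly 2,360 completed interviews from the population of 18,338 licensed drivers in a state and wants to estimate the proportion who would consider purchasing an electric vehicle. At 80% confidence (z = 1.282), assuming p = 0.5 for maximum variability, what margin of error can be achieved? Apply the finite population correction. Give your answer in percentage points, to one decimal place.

1.2

Finite-population factor: (N−n)/(N−1) = (18338−2360)/(18338−1) = 0.8714.
SE(p̂) = √[p(1−p)/n · (N−n)/(N−1)] = √[0.2500/2360 × 0.8714] = 0.00961.
E = z × SE = 1.282 × 0.00961 = 0.01232 ≈ 1.2 percentage points.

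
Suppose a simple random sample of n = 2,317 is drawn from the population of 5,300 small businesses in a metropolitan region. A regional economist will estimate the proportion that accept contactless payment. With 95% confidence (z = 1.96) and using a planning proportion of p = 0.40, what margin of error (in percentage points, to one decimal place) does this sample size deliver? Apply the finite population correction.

Finite-population factor: (N−n)/(N−1) = (5300−2317)/(5300−1) = 0.5629.
SE(p̂) = √[p(1−p)/n · (N−n)/(N−1)] = √[0.2400/2317 × 0.5629] = 0.00764.
E = z × SE = 1.96 × 0.00764 = 0.01497 ≈ 1.5 percentage points.

1.5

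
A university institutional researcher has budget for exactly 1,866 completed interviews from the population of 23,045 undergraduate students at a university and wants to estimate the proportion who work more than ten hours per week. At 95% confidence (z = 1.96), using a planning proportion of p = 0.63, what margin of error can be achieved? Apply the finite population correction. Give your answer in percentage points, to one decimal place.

2.1

Finite-population factor: (N−n)/(N−1) = (23045−1866)/(23045−1) = 0.9191.
SE(p̂) = √[p(1−p)/n · (N−n)/(N−1)] = √[0.2331/1866 × 0.9191] = 0.01071.
E = z × SE = 1.96 × 0.01071 = 0.02100 ≈ 2.1 percentage points.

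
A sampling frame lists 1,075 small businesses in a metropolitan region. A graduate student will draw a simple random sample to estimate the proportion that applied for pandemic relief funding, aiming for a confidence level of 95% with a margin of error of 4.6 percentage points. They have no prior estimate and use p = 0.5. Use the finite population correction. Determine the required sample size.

320

For 95% confidence, z = 1.96.
Unadjusted: n₀ = 1.96² × 0.50 × 0.50 / 0.046² ≈ 453.88, so n₀ = 454.
Finite population correction with N = 1,075: n = n₀ / (1 + (n₀−1)/N) = 454 / (1 + 453/1075) = 454 / 1.4214 ≈ 319.40.
Rounding up, n = 320.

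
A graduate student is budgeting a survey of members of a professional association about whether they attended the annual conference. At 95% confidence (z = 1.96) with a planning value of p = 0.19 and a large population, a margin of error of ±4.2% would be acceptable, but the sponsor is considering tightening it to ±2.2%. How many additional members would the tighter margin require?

At ±4.2%: n = 1.96² × 0.1539 / 0.042² ≈ 335.16 → 336.
At ±2.2%: n = 1.96² × 0.1539 / 0.022² ≈ 1221.53 → 1222.
Additional respondents: 1222 − 336 = 886.

886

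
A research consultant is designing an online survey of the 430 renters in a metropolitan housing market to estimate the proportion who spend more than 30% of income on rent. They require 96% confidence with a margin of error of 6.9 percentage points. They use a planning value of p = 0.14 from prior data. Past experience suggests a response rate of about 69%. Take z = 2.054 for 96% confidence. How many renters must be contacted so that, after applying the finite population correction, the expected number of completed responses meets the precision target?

125

Completed interviews needed (unadjusted): n₀ = 2.054² × 0.1204 / 0.069² ≈ 106.69 → 107.
FPC for N = 430: n = 107 / (1 + 106/430) = 107 / 1.2465 ≈ 85.84 → 86.
At a 69% response rate, contacts needed = 86 / 0.69 ≈ 124.64 → 125.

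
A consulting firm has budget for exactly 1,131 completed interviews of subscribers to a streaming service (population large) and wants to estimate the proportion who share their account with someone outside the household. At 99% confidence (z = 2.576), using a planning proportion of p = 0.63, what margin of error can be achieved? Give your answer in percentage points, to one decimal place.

3.7

SE(p̂) = √[p(1−p)/n] = √[0.2331/1131] = 0.01436.
E = z × SE = 2.576 × 0.01436 = 0.03698, or 3.7 percentage points.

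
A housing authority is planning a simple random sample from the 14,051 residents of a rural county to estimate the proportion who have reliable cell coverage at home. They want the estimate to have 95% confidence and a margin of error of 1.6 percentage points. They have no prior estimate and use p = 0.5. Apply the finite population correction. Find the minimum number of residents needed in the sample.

For 95% confidence, z = 1.960.
Unadjusted: n₀ = 1.960² × 0.50 × 0.50 / 0.016² ≈ 3751.56, so n₀ = 3752.
Finite population correction with N = 14,051: n = n₀ / (1 + (n₀−1)/N) = 3752 / (1 + 3751/14051) = 3752 / 1.2670 ≈ 2961.43.
Rounding up, n = 2962.

2962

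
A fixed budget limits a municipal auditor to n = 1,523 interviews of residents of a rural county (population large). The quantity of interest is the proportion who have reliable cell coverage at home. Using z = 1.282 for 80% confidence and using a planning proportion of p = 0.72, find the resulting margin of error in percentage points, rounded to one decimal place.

1.5

SE(p̂) = √[p(1−p)/n] = √[0.2016/1523] = 0.01151.
E = z × SE = 1.282 × 0.01151 = 0.01475, or 1.5 percentage points.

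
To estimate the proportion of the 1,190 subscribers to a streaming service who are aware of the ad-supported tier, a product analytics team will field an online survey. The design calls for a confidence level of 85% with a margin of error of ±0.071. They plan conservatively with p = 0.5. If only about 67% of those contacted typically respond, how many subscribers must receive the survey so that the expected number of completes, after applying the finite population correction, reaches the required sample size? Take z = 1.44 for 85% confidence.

Completed interviews needed (unadjusted): n₀ = 1.44² × 0.2500 / 0.071² ≈ 102.84 → 103.
FPC for N = 1,190: n = 103 / (1 + 102/1190) = 103 / 1.0857 ≈ 94.87 → 95.
At a 67% response rate, contacts needed = 95 / 0.67 ≈ 141.79 → 142.

142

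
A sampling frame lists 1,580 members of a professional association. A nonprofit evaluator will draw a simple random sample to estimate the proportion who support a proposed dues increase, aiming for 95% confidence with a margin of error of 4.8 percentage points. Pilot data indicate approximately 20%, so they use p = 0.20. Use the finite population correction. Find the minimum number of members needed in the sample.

For 95% confidence, z = 1.96.
Unadjusted: n₀ = 1.96² × 0.20 × 0.80 / 0.048² ≈ 266.78, so n₀ = 267.
Finite population correction with N = 1,580: n = n₀ / (1 + (n₀−1)/N) = 267 / (1 + 266/1580) = 267 / 1.1684 ≈ 228.53.
Rounding up, n = 229.

229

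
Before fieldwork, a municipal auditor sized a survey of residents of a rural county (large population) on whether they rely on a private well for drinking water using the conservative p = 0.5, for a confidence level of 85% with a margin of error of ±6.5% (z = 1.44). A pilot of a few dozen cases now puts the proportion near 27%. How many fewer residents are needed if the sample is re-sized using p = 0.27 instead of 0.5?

26

Conservative (p = 0.5): n = 1.44² × 0.25 / 0.065² ≈ 122.70 → 123.
Using p = 0.27: p(1−p) = 0.1971, so n = 1.44² × 0.1971 / 0.065² ≈ 96.74 → 97.
Reduction: 123 − 97 = 26.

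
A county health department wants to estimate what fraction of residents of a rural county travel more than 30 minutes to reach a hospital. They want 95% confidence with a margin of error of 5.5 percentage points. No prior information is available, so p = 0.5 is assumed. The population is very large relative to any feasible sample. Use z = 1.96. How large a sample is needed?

318

With p = 0.5, p(1−p) = 0.25.
n = z²·p(1−p)/E² = 1.96² × 0.2500 / 0.055² = 3.8416 × 0.2500 / 0.003025 ≈ 317.49.
Rounding up gives n = 318.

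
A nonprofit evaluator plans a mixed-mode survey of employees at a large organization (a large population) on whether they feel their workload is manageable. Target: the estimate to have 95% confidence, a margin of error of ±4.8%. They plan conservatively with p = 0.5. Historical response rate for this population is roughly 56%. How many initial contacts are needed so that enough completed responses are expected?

745

For 95% confidence, z = 1.960.
Completed interviews needed: n₀ = 1.960² × 0.2500 / 0.048² ≈ 416.84 → 417.
At a 56% response rate, contacts needed = 417 / 0.56 ≈ 744.64 → 745.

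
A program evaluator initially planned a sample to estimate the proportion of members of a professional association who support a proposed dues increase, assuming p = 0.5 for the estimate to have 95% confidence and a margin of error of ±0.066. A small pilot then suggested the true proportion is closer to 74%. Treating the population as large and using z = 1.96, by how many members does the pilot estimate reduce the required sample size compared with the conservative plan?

Conservative (p = 0.5): n = 1.96² × 0.25 / 0.066² ≈ 220.48 → 221.
Using p = 0.74: p(1−p) = 0.1924, so n = 1.96² × 0.1924 / 0.066² ≈ 169.68 → 170.
Reduction: 221 − 170 = 51.

51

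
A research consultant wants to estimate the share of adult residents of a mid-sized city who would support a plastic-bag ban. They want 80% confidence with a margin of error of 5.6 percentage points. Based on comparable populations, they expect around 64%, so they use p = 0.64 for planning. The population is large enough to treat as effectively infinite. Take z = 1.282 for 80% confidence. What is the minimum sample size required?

121

With p = 0.64, p(1−p) = 0.2304.
n = z²·p(1−p)/E² = 1.282² × 0.2304 / 0.056² = 1.6435 × 0.2304 / 0.003136 ≈ 120.75.
Rounding up gives n = 121.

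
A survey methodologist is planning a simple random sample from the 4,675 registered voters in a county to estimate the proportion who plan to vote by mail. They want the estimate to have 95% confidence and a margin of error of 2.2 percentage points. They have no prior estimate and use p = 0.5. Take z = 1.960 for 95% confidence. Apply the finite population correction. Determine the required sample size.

1394

Unadjusted: n₀ = 1.960² × 0.50 × 0.50 / 0.022² ≈ 1984.30, so n₀ = 1985.
Finite population correction with N = 4,675: n = n₀ / (1 + (n₀−1)/N) = 1985 / (1 + 1984/4675) = 1985 / 1.4244 ≈ 1393.58.
Rounding up, n = 1394.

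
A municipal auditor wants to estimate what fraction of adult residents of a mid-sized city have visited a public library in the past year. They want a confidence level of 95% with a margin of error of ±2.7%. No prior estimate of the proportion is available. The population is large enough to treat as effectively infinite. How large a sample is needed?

1318

For 95% confidence, z = 1.960.
With no prior estimate, use p = 0.5, giving p(1−p) = 0.25.
n = z²·p(1−p)/E² = 1.960² × 0.2500 / 0.027² = 3.8416 × 0.2500 / 0.000729 ≈ 1317.42.
Rounding up gives n = 1318.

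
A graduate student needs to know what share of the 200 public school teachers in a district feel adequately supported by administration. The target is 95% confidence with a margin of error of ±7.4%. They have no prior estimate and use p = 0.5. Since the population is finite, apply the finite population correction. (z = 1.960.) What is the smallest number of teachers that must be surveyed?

94

Unadjusted: n₀ = 1.960² × 0.50 × 0.50 / 0.074² ≈ 175.38, so n₀ = 176.
Finite population correction with N = 200: n = n₀ / (1 + (n₀−1)/N) = 176 / (1 + 175/200) = 176 / 1.8750 ≈ 93.87.
Rounding up, n = 94.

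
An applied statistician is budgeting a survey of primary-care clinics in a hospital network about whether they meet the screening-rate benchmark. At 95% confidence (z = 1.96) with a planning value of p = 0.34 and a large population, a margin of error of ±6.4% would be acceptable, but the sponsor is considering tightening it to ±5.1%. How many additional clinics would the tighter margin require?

121

At ±6.4%: n = 1.96² × 0.2244 / 0.064² ≈ 210.46 → 211.
At ±5.1%: n = 1.96² × 0.2244 / 0.051² ≈ 331.43 → 332.
Additional respondents: 332 − 211 = 121.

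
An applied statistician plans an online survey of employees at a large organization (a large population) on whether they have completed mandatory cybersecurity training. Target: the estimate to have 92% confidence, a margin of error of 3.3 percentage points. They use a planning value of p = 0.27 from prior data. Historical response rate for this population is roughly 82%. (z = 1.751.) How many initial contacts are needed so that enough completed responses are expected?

677

Completed interviews needed: n₀ = 1.751² × 0.1971 / 0.033² ≈ 554.92 → 555.
At an 82% response rate, contacts needed = 555 / 0.82 ≈ 676.83 → 677.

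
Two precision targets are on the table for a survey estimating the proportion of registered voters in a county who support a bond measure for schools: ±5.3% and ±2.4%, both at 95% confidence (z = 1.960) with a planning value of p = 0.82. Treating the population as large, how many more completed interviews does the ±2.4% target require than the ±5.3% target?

783

At ±5.3%: n = 1.960² × 0.1476 / 0.053² ≈ 201.86 → 202.
At ±2.4%: n = 1.960² × 0.1476 / 0.024² ≈ 984.41 → 985.
Additional respondents: 985 − 202 = 783.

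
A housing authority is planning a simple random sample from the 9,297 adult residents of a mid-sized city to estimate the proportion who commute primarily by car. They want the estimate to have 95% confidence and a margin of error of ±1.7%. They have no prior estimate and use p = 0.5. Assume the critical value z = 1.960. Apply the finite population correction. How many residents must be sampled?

Unadjusted: n₀ = 1.960² × 0.50 × 0.50 / 0.017² ≈ 3323.18, so n₀ = 3324.
Finite population correction with N = 9,297: n = n₀ / (1 + (n₀−1)/N) = 3324 / (1 + 3323/9297) = 3324 / 1.3574 ≈ 2448.75.
Rounding up, n = 2449.

2449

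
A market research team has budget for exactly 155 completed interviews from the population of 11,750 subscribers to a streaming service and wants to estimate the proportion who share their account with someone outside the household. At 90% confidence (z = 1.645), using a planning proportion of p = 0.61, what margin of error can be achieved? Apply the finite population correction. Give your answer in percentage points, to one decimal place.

Finite-population factor: (N−n)/(N−1) = (11750−155)/(11750−1) = 0.9869.
SE(p̂) = √[p(1−p)/n · (N−n)/(N−1)] = √[0.2379/155 × 0.9869] = 0.03892.
E = z × SE = 1.645 × 0.03892 = 0.06402 ≈ 6.4 percentage points.

6.4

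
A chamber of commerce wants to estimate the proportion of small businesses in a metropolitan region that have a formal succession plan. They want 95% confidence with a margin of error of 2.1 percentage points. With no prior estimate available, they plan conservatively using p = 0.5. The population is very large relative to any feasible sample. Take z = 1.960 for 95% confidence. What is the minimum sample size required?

With p = 0.5, p(1−p) = 0.25.
n = z²·p(1−p)/E² = 1.960² × 0.2500 / 0.021² = 3.8416 × 0.2500 / 0.000441 ≈ 2177.78.
Rounding up gives n = 2178.

2178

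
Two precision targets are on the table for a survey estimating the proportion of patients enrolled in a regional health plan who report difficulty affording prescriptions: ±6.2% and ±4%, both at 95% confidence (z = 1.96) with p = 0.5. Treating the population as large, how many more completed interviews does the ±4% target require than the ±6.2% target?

At ±6.2%: n = 1.96² × 0.2500 / 0.062² ≈ 249.84 → 250.
At ±4%: n = 1.96² × 0.2500 / 0.040² ≈ 600.25 → 601.
Additional respondents: 601 − 250 = 351.

351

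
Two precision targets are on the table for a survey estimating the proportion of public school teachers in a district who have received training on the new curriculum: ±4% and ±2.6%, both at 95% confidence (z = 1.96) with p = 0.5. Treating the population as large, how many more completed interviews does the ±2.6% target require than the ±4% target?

At ±4%: n = 1.96² × 0.2500 / 0.040² ≈ 600.25 → 601.
At ±2.6%: n = 1.96² × 0.2500 / 0.026² ≈ 1420.71 → 1421.
Additional respondents: 1421 − 601 = 820.

820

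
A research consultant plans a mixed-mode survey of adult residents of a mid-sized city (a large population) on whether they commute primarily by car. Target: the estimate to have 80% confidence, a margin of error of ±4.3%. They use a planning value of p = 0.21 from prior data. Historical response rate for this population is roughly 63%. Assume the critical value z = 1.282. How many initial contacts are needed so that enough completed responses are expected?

Completed interviews needed: n₀ = 1.282² × 0.1659 / 0.043² ≈ 147.46 → 148.
At a 63% response rate, contacts needed = 148 / 0.63 ≈ 234.92 → 235.

235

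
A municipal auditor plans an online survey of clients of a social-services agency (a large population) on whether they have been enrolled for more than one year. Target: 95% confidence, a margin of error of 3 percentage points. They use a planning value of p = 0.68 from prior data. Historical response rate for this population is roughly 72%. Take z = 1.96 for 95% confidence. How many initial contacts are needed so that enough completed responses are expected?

Completed interviews needed: n₀ = 1.96² × 0.2176 / 0.030² ≈ 928.81 → 929.
At a 72% response rate, contacts needed = 929 / 0.72 ≈ 1290.28 → 1291.

1291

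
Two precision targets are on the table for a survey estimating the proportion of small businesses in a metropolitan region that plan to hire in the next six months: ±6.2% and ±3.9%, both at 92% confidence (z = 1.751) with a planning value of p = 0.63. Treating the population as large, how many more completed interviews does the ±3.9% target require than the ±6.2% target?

284

At ±6.2%: n = 1.751² × 0.2331 / 0.062² ≈ 185.92 → 186.
At ±3.9%: n = 1.751² × 0.2331 / 0.039² ≈ 469.88 → 470.
Additional respondents: 470 − 186 = 284.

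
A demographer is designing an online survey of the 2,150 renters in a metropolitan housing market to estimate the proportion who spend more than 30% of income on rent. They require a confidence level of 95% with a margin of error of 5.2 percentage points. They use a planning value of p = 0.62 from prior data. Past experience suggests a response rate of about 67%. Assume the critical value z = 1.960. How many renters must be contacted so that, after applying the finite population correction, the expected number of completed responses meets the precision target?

433

Completed interviews needed (unadjusted): n₀ = 1.960² × 0.2356 / 0.052² ≈ 334.72 → 335.
FPC for N = 2,150: n = 335 / (1 + 334/2150) = 335 / 1.1553 ≈ 289.96 → 290.
At a 67% response rate, contacts needed = 290 / 0.67 ≈ 432.84 → 433.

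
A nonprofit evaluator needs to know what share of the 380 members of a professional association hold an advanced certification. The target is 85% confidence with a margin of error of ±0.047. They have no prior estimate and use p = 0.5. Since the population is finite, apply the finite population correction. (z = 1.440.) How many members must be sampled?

146

Unadjusted: n₀ = 1.440² × 0.50 × 0.50 / 0.047² ≈ 234.68, so n₀ = 235.
Finite population correction with N = 380: n = n₀ / (1 + (n₀−1)/N) = 235 / (1 + 234/380) = 235 / 1.6158 ≈ 145.44.
Rounding up, n = 146.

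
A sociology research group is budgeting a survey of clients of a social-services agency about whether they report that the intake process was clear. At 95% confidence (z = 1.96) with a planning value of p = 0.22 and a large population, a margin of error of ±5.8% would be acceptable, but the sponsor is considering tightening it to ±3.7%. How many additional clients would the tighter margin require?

286

At ±5.8%: n = 1.96² × 0.1716 / 0.058² ≈ 195.96 → 196.
At ±3.7%: n = 1.96² × 0.1716 / 0.037² ≈ 481.53 → 482.
Additional respondents: 482 − 196 = 286.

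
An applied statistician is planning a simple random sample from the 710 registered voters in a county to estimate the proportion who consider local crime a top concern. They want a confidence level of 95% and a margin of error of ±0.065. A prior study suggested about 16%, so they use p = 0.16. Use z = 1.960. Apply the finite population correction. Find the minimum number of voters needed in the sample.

105

Unadjusted: n₀ = 1.960² × 0.16 × 0.84 / 0.065² ≈ 122.20, so n₀ = 123.
Finite population correction with N = 710: n = n₀ / (1 + (n₀−1)/N) = 123 / (1 + 122/710) = 123 / 1.1718 ≈ 104.96.
Rounding up, n = 105.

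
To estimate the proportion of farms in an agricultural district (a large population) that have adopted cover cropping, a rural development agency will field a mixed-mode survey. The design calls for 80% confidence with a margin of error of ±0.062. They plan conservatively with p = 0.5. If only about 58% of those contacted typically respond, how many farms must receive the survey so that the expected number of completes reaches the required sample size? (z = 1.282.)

Completed interviews needed: n₀ = 1.282² × 0.2500 / 0.062² ≈ 106.89 → 107.
At a 58% response rate, contacts needed = 107 / 0.58 ≈ 184.48 → 185.

185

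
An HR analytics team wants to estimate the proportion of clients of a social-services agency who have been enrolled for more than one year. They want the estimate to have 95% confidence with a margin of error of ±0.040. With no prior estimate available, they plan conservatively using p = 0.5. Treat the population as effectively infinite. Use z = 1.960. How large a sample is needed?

601

With p = 0.5, p(1−p) = 0.25.
n = z²·p(1−p)/E² = 1.960² × 0.2500 / 0.040² = 3.8416 × 0.2500 / 0.001600 ≈ 600.25.
Rounding up gives n = 601.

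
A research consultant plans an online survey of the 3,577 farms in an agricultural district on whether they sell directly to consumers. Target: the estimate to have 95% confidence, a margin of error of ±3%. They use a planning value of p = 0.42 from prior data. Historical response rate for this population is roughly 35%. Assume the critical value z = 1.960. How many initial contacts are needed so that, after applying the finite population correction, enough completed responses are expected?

2303

Completed interviews needed (unadjusted): n₀ = 1.960² × 0.2436 / 0.030² ≈ 1039.79 → 1040.
FPC for N = 3,577: n = 1040 / (1 + 1039/3577) = 1040 / 1.2905 ≈ 805.91 → 806.
At a 35% response rate, contacts needed = 806 / 0.35 ≈ 2302.86 → 2303.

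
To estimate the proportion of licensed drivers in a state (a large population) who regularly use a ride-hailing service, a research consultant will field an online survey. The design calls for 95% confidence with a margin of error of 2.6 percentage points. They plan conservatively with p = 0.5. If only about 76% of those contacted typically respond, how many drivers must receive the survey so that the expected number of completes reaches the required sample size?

For 95% confidence, z = 1.960.
Completed interviews needed: n₀ = 1.960² × 0.2500 / 0.026² ≈ 1420.71 → 1421.
At a 76% response rate, contacts needed = 1421 / 0.76 ≈ 1869.74 → 1870.

1870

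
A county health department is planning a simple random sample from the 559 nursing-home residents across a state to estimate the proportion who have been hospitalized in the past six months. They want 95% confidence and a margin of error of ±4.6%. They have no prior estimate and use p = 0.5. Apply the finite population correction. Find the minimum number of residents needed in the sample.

251

For 95% confidence, z = 1.96.
Unadjusted: n₀ = 1.96² × 0.50 × 0.50 / 0.046² ≈ 453.88, so n₀ = 454.
Finite population correction with N = 559: n = n₀ / (1 + (n₀−1)/N) = 454 / (1 + 453/559) = 454 / 1.8104 ≈ 250.78.
Rounding up, n = 251.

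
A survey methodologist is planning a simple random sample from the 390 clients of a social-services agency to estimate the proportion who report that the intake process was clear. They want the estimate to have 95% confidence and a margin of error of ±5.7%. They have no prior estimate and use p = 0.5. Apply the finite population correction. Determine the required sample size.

For 95% confidence, z = 1.96.
Unadjusted: n₀ = 1.96² × 0.50 × 0.50 / 0.057² ≈ 295.60, so n₀ = 296.
Finite population correction with N = 390: n = n₀ / (1 + (n₀−1)/N) = 296 / (1 + 295/390) = 296 / 1.7564 ≈ 168.53.
Rounding up, n = 169.

169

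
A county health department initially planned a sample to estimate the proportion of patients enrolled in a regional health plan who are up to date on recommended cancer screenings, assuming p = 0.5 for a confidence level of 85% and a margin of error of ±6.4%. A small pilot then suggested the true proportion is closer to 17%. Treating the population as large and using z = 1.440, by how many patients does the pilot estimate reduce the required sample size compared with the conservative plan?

Conservative (p = 0.5): n = 1.440² × 0.25 / 0.064² ≈ 126.56 → 127.
Using p = 0.17: p(1−p) = 0.1411, so n = 1.440² × 0.1411 / 0.064² ≈ 71.43 → 72.
Reduction: 127 − 72 = 55.

55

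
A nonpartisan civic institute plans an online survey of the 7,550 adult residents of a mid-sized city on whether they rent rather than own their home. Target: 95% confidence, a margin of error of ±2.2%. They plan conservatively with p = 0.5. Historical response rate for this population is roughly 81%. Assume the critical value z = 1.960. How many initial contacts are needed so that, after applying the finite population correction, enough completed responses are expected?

Completed interviews needed (unadjusted): n₀ = 1.960² × 0.2500 / 0.022² ≈ 1984.30 → 1985.
FPC for N = 7,550: n = 1985 / (1 + 1984/7550) = 1985 / 1.2628 ≈ 1571.93 → 1572.
At an 81% response rate, contacts needed = 1572 / 0.81 ≈ 1940.74 → 1941.

1941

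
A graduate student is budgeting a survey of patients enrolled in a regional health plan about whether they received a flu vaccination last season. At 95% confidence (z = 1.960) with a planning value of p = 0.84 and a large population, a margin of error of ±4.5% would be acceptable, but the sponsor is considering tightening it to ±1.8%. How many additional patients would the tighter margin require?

At ±4.5%: n = 1.960² × 0.1344 / 0.045² ≈ 254.97 → 255.
At ±1.8%: n = 1.960² × 0.1344 / 0.018² ≈ 1593.55 → 1594.
Additional respondents: 1594 − 255 = 1339.

1339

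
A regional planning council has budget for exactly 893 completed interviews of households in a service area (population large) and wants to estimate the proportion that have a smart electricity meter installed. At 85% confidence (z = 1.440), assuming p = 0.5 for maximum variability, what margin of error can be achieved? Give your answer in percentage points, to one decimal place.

2.4

SE(p̂) = √[p(1−p)/n] = √[0.2500/893] = 0.01673.
E = z × SE = 1.440 × 0.01673 = 0.02409, or 2.4 percentage points.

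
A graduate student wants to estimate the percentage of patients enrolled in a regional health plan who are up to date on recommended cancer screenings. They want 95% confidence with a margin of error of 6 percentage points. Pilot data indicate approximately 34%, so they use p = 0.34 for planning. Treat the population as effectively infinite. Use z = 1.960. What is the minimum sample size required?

240

With p = 0.34, p(1−p) = 0.2244.
n = z²·p(1−p)/E² = 1.960² × 0.2244 / 0.060² = 3.8416 × 0.2244 / 0.003600 ≈ 239.46.
Rounding up gives n = 240.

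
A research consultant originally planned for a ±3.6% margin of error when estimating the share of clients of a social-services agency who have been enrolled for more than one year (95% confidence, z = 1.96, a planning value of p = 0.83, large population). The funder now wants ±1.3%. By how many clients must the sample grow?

At ±3.6%: n = 1.96² × 0.1411 / 0.036² ≈ 418.25 → 419.
At ±1.3%: n = 1.96² × 0.1411 / 0.013² ≈ 3207.40 → 3208.
Additional respondents: 3208 − 419 = 2789.

2789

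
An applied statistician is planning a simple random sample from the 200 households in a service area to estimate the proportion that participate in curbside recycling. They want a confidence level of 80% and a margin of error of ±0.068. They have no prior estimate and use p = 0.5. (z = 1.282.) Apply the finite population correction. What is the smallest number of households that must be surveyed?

Unadjusted: n₀ = 1.282² × 0.50 × 0.50 / 0.068² ≈ 88.86, so n₀ = 89.
Finite population correction with N = 200: n = n₀ / (1 + (n₀−1)/N) = 89 / (1 + 88/200) = 89 / 1.4400 ≈ 61.81.
Rounding up, n = 62.

62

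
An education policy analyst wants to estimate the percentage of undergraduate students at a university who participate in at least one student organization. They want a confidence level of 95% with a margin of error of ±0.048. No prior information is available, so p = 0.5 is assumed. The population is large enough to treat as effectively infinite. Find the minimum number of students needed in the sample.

417

For 95% confidence, z = 1.960.
With p = 0.5, p(1−p) = 0.25.
n = z²·p(1−p)/E² = 1.960² × 0.2500 / 0.048² = 3.8416 × 0.2500 / 0.002304 ≈ 416.84.
Rounding up gives n = 417.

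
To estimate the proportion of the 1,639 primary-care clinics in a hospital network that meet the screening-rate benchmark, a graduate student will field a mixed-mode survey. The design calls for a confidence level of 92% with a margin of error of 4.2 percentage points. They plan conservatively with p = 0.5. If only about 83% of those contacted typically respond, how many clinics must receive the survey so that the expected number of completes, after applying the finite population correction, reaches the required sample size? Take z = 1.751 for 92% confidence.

Completed interviews needed (unadjusted): n₀ = 1.751² × 0.2500 / 0.042² ≈ 434.52 → 435.
FPC for N = 1,639: n = 435 / (1 + 434/1639) = 435 / 1.2648 ≈ 343.93 → 344.
At an 83% response rate, contacts needed = 344 / 0.83 ≈ 414.46 → 415.

415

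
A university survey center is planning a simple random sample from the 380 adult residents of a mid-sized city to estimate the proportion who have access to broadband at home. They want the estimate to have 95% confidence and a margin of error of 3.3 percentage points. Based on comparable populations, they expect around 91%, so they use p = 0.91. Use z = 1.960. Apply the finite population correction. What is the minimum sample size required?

Unadjusted: n₀ = 1.960² × 0.91 × 0.09 / 0.033² ≈ 288.91, so n₀ = 289.
Finite population correction with N = 380: n = n₀ / (1 + (n₀−1)/N) = 289 / (1 + 288/380) = 289 / 1.7579 ≈ 164.40.
Rounding up, n = 165.

165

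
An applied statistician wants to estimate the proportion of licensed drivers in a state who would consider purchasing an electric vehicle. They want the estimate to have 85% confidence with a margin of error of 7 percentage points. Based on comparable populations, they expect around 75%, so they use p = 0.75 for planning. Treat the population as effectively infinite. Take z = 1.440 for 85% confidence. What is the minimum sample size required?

80

With p = 0.75, p(1−p) = 0.1875.
n = z²·p(1−p)/E² = 1.440² × 0.1875 / 0.070² = 2.0736 × 0.1875 / 0.004900 ≈ 79.35.
Rounding up gives n = 80.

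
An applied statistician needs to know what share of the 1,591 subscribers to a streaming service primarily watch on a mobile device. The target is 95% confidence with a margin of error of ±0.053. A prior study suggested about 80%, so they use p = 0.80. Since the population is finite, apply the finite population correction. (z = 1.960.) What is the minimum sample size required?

193

Unadjusted: n₀ = 1.960² × 0.80 × 0.20 / 0.053² ≈ 218.82, so n₀ = 219.
Finite population correction with N = 1,591: n = n₀ / (1 + (n₀−1)/N) = 219 / (1 + 218/1591) = 219 / 1.1370 ≈ 192.61.
Rounding up, n = 193.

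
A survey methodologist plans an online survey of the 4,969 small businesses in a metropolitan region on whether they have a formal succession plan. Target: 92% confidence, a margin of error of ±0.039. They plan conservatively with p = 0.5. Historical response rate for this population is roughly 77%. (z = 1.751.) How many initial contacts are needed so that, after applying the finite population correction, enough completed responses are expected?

595

Completed interviews needed (unadjusted): n₀ = 1.751² × 0.2500 / 0.039² ≈ 503.94 → 504.
FPC for N = 4,969: n = 504 / (1 + 503/4969) = 504 / 1.1012 ≈ 457.67 → 458.
At a 77% response rate, contacts needed = 458 / 0.77 ≈ 594.81 → 595.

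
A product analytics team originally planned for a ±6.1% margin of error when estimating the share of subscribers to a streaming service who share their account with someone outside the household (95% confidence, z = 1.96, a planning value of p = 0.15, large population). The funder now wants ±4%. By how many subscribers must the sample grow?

At ±6.1%: n = 1.96² × 0.1275 / 0.061² ≈ 131.63 → 132.
At ±4%: n = 1.96² × 0.1275 / 0.040² ≈ 306.13 → 307.
Additional respondents: 307 − 132 = 175.

175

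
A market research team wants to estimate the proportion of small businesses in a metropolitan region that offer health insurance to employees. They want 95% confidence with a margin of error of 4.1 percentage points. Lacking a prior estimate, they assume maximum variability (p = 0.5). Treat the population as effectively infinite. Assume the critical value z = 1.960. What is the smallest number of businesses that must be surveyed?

572

With p = 0.5, p(1−p) = 0.25.
n = z²·p(1−p)/E² = 1.960² × 0.2500 / 0.041² = 3.8416 × 0.2500 / 0.001681 ≈ 571.33.
Rounding up gives n = 572.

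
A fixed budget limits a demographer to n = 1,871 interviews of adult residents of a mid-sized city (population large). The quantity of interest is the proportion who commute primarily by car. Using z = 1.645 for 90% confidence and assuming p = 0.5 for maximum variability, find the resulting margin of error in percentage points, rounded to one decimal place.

1.9

SE(p̂) = √[p(1−p)/n] = √[0.2500/1871] = 0.01156.
E = z × SE = 1.645 × 0.01156 = 0.01902, or 1.9 percentage points.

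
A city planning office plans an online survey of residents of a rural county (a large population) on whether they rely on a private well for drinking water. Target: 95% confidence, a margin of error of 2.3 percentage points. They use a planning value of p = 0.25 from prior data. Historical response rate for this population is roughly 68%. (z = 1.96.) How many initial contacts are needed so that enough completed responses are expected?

2003

Completed interviews needed: n₀ = 1.96² × 0.1875 / 0.023² ≈ 1361.63 → 1362.
At a 68% response rate, contacts needed = 1362 / 0.68 ≈ 2002.94 → 2003.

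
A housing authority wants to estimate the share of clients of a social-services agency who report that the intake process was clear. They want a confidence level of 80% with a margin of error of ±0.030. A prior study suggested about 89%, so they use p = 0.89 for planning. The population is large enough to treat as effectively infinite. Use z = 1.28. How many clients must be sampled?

With p = 0.89, p(1−p) = 0.0979.
n = z²·p(1−p)/E² = 1.28² × 0.0979 / 0.030² = 1.6384 × 0.0979 / 0.000900 ≈ 178.22.
Rounding up gives n = 179.

179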